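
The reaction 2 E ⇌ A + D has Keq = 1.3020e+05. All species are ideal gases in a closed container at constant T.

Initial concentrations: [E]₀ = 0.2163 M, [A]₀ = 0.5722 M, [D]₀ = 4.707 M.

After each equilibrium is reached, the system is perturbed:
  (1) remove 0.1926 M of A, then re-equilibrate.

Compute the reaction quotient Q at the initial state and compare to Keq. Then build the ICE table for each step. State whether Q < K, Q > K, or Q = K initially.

Q₀ = 57.57; Q < K (proceeds forward)

Q₀ = 57.57 vs Keq = 1.3020e+05 ⇒ Q<K, forward
Step 1:
                  E         A         D
  init       0.2163    0.5722     4.707
  Δ         -0.2113    0.1056    0.1056
  eq       0.005006    0.6778     4.813
  solve Keq expr → x = 0.1056; check Q = 1.3020e+05
Then remove 0.1926 M of A.
Step 2:
                  E         A         D
  init     0.005006    0.4852     4.813
  Δ       -7.6857e-04 3.8428e-04 3.8428e-04
  eq       0.004237    0.4856     4.813
  solve Keq expr → x = 3.8428e-04; check Q = 1.3020e+05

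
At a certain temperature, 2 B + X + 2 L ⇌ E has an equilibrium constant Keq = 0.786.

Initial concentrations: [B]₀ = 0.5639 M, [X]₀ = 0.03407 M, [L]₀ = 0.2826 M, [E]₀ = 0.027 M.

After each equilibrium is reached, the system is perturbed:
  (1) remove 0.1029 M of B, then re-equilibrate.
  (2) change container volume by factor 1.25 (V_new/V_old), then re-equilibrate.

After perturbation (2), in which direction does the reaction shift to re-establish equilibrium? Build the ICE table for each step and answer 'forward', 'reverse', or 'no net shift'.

Direction: reverse

Q₀ = 31.21 vs Keq = 0.786 ⇒ Q>K, reverse
Step 1:
                   B          X          L          E
  I           0.5639    0.03407     0.2826      0.027
  C          0.05012    0.02506    0.05012   -0.02506
  E            0.614    0.05913     0.3327    0.00194
  solve Keq expr → x = -0.02506; check Q = 0.786
Then remove 0.1029 M of B.
Step 2:
                   B          X          L          E
  I           0.5111    0.05913     0.3327    0.00194
  C         0.001135 5.6743e-04   0.001135 -5.6743e-04
  E           0.5123     0.0597     0.3339   0.001372
  solve Keq expr → x = -5.6743e-04; check Q = 0.786
Then change container volume by factor 1.25 (V_new/V_old).
Step 3:
                   B          X          L          E
  I           0.4098    0.04776     0.2671   0.001098
  C          0.00127 6.3502e-04    0.00127 -6.3502e-04
  E           0.4111    0.04839     0.2684 4.6287e-04
  solve Keq expr → x = -6.3502e-04; check Q = 0.786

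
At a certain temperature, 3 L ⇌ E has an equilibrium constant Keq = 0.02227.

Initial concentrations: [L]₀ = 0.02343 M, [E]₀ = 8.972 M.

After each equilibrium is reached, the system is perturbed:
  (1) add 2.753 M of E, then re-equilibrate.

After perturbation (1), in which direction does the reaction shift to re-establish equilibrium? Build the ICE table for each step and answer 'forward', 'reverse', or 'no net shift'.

Direction: reverse

Q₀ = 6.9755e+05 vs Keq = 0.02227 ⇒ Q>K, reverse
Step 1:
                  L         E
  init      0.02343     8.972
  Δ           6.691     -2.23
  eq          6.715     6.742
  solve Keq expr → x = -2.23; check Q = 0.02227
Then add 2.753 M of E.
Step 2:
                  L         E
  init        6.715     9.495
  Δ          0.7456   -0.2485
  eq           7.46     9.246
  solve Keq expr → x = -0.2485; check Q = 0.02227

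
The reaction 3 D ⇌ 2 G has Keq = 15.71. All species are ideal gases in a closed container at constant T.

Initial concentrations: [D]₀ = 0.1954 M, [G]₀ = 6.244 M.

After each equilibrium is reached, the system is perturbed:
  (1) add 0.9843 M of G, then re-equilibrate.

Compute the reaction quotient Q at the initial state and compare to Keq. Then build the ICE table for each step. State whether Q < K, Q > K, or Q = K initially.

Q₀ = 5226 vs Keq = 15.71 ⇒ Q>K, reverse
Step 1:
                   D          G
  Initial     0.1954      6.244
  Change       1.055    -0.7032
  Equil         1.25      5.541
  solve Keq expr → x = -0.3516; check Q = 15.71
Then add 0.9843 M of G.
Step 2:
                   D          G
  Initial       1.25      6.525
  Change      0.1315   -0.08765
  Equil        1.382      6.437
  solve Keq expr → x = -0.04383; check Q = 15.71

Q₀ = 5226; Q > K (proceeds reverse)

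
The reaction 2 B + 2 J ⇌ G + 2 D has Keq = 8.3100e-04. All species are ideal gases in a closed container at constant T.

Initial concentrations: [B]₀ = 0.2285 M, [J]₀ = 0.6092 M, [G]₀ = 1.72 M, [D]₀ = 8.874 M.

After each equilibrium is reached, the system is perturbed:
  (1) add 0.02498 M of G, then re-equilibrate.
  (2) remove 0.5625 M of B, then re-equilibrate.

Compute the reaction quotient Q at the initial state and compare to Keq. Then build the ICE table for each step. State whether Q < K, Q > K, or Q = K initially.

Q₀ = 6990 vs Keq = 8.3100e-04 ⇒ Q>K, reverse
Step 1:
                    B           J           G           D
  I            0.2285      0.6092        1.72       8.874
  C             3.428       3.428      -1.714      -3.428
  E             3.656       4.037    0.006104       5.446
  solve Keq expr → x = -1.714; check Q = 8.3100e-04
Then add 0.02498 M of G.
Step 2:
                    B           J           G           D
  I             3.656       4.037     0.03108       5.446
  C           0.04909     0.04909    -0.02454    -0.04909
  E             3.705       4.086     0.00654       5.397
  solve Keq expr → x = -0.02454; check Q = 8.3100e-04
Then remove 0.5625 M of B.
Step 3:
                    B           J           G           D
  I             3.143       4.086     0.00654       5.397
  C          0.003619    0.003619   -0.001809   -0.003619
  E             3.146        4.09     0.00473       5.394
  solve Keq expr → x = -0.001809; check Q = 8.3100e-04

Q₀ = 6990; Q > K (proceeds reverse)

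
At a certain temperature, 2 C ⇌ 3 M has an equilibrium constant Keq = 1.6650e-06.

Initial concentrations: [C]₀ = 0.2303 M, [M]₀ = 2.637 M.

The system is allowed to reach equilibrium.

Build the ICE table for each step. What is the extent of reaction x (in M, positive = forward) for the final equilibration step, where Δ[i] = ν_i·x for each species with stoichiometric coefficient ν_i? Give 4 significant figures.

x = -0.8728 M

Q₀ = 345.7 vs Keq = 1.6650e-06 ⇒ Q>K, reverse
Step 1:
                  C         M
  I          0.2303     2.637
  C           1.746    -2.618
  E           1.976   0.01866
  solve Keq expr → x = -0.8728; check Q = 1.6650e-06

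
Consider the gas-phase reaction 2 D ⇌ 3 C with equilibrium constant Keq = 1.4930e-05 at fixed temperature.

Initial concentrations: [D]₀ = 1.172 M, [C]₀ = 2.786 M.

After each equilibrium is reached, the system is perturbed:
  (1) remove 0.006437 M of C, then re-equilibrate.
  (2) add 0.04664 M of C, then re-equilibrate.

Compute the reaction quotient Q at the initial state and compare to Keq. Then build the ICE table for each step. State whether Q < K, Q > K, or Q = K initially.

Q₀ = 15.74; Q > K (proceeds reverse)

Q₀ = 15.74 vs Keq = 1.4930e-05 ⇒ Q>K, reverse
Step 1:
                  D         C
  Initial     1.172     2.786
  Change      1.823    -2.735
  Equil       2.995   0.05116
  solve Keq expr → x = -0.9116; check Q = 1.4930e-05
Then remove 0.006437 M of C.
Step 2:
                  D         C
  Initial     2.995   0.04473
  Change  -0.004259  0.006388
  Equil       2.991   0.05112
  solve Keq expr → x = 0.002129; check Q = 1.4930e-05
Then add 0.04664 M of C.
Step 3:
                  D         C
  Initial     2.991   0.09776
  Change    0.03086  -0.04629
  Equil       3.022   0.05147
  solve Keq expr → x = -0.01543; check Q = 1.4930e-05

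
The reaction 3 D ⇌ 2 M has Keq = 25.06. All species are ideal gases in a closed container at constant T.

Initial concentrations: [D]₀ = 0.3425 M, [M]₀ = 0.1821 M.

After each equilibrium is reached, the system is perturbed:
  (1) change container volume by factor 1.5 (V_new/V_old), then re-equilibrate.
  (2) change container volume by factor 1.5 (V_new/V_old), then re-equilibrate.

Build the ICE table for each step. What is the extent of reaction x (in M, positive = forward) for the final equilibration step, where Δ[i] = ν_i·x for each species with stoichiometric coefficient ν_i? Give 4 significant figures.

Q₀ = 0.8254 vs Keq = 25.06 ⇒ Q<K, forward
Step 1:
                   D          M
  Initial     0.3425     0.1821
  Change     -0.1871     0.1247
  Equil       0.1554     0.3068
  solve Keq expr → x = 0.06235; check Q = 25.06
Then change container volume by factor 1.5 (V_new/V_old).
Step 2:
                   D          M
  Initial     0.1036     0.2045
  Change     0.01191  -0.007938
  Equil       0.1155     0.1966
  solve Keq expr → x = -0.003969; check Q = 25.06
Then change container volume by factor 1.5 (V_new/V_old).
Step 3:
                   D          M
  Initial    0.07703     0.1311
  Change    0.008566  -0.005711
  Equil      0.08559     0.1254
  solve Keq expr → x = -0.002855; check Q = 25.06

x = -0.002855 M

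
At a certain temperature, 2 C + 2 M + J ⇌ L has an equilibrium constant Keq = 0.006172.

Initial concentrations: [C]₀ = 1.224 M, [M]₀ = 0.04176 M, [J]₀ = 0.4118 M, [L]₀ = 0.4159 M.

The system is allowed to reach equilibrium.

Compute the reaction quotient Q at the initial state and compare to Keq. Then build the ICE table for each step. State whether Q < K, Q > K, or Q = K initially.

Q₀ = 386.6 vs Keq = 0.006172 ⇒ Q>K, reverse
Step 1:
                    C           M           J           L
  I             1.224     0.04176      0.4118      0.4159
  C            0.8024      0.8024      0.4012     -0.4012
  E             2.026      0.8442       0.813     0.01468
  solve Keq expr → x = -0.4012; check Q = 0.006172

Q₀ = 386.6; Q > K (proceeds reverse)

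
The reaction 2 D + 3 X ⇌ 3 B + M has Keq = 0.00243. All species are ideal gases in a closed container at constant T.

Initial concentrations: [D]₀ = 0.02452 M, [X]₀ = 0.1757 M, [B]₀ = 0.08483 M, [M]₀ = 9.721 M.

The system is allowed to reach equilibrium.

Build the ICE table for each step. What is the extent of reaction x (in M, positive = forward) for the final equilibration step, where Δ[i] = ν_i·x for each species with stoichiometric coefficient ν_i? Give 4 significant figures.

Q₀ = 1820 vs Keq = 0.00243 ⇒ Q>K, reverse
Step 1:
                   D          X          B          M
  I          0.02452     0.1757    0.08483      9.721
  C          0.05456    0.08184   -0.08184   -0.02728
  E          0.07908     0.2575   0.002992      9.694
  solve Keq expr → x = -0.02728; check Q = 0.00243

x = -0.02728 M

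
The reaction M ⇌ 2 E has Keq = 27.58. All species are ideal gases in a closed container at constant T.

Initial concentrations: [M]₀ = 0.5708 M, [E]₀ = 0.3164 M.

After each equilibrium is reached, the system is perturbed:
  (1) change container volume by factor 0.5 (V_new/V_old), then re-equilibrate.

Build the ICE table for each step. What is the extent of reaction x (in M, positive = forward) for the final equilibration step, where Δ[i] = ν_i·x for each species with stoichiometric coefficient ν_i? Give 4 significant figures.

x = -0.09345 M

Q₀ = 0.1754 vs Keq = 27.58 ⇒ Q<K, forward
Step 1:
                    M           E
  init         0.5708      0.3164
  Δ           -0.5067       1.013
  eq          0.06411        1.33
  solve Keq expr → x = 0.5067; check Q = 27.58
Then change container volume by factor 0.5 (V_new/V_old).
Step 2:
                    M           E
  init         0.1282        2.66
  Δ           0.09345     -0.1869
  eq           0.2217       2.473
  solve Keq expr → x = -0.09345; check Q = 27.58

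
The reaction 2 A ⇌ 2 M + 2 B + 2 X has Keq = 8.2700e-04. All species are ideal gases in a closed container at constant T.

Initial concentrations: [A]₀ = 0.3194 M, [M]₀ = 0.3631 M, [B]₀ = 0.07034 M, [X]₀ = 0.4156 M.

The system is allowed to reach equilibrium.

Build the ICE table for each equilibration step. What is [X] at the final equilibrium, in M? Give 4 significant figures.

Q₀ = 0.001104 vs Keq = 8.2700e-04 ⇒ Q>K, reverse
Step 1:
                  A         M         B         X
  init       0.3194    0.3631   0.07034    0.4156
  Δ        0.006237 -0.006237 -0.006237 -0.006237
  eq         0.3256    0.3569    0.0641    0.4094
  solve Keq expr → x = -0.003119; check Q = 8.2700e-04

[X]_eq = 0.4094 M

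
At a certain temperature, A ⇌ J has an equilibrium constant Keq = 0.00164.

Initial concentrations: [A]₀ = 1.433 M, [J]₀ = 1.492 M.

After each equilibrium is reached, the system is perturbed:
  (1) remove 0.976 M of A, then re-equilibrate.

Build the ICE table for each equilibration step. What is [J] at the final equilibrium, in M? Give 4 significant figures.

[J]_eq = 0.003191 M

Q₀ = 1.041 vs Keq = 0.00164 ⇒ Q>K, reverse
Step 1:
                   A          J
  I            1.433      1.492
  C            1.487     -1.487
  E             2.92   0.004789
  solve Keq expr → x = -1.487; check Q = 0.00164
Then remove 0.976 M of A.
Step 2:
                   A          J
  I            1.944   0.004789
  C         0.001598  -0.001598
  E            1.946   0.003191
  solve Keq expr → x = -0.001598; check Q = 0.00164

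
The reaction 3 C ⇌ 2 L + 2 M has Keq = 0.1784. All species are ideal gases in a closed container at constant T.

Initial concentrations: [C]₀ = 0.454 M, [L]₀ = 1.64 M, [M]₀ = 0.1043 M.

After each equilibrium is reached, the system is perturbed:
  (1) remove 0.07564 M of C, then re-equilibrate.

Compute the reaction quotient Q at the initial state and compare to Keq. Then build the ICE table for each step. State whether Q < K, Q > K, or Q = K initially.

Q₀ = 0.3127 vs Keq = 0.1784 ⇒ Q>K, reverse
Step 1:
                    C           L           M
  I             0.454        1.64      0.1043
  C           0.02642    -0.01761    -0.01761
  E            0.4804       1.622     0.08669
  solve Keq expr → x = -0.008805; check Q = 0.1784
Then remove 0.07564 M of C.
Step 2:
                    C           L           M
  I            0.4048       1.622     0.08669
  C           0.02072    -0.01381    -0.01381
  E            0.4255       1.609     0.07288
  solve Keq expr → x = -0.006906; check Q = 0.1784

Q₀ = 0.3127; Q > K (proceeds reverse)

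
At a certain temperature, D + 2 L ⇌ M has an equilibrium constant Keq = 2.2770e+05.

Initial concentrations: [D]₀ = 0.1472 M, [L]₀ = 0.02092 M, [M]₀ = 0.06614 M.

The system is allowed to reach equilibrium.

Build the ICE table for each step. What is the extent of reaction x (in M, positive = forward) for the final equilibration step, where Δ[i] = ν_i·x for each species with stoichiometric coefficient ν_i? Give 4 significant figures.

Q₀ = 1027 vs Keq = 2.2770e+05 ⇒ Q<K, forward
Step 1:
                    D           L           M
  Initial      0.1472     0.02092     0.06614
  Change    -0.009682    -0.01936    0.009682
  Equil        0.1375    0.001556     0.07582
  solve Keq expr → x = 0.009682; check Q = 2.2770e+05

x = 0.009682 M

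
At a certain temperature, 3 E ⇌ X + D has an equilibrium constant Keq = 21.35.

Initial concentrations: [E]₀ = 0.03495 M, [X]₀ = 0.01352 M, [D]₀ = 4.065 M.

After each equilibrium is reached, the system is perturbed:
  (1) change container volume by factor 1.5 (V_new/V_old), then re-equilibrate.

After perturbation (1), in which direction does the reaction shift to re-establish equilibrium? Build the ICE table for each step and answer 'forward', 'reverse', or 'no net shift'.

Q₀ = 1287 vs Keq = 21.35 ⇒ Q>K, reverse
Step 1:
                  E         X         D
  init      0.03495   0.01352     4.065
  Δ         0.03512  -0.01171  -0.01171
  eq        0.07007  0.001812     4.053
  solve Keq expr → x = -0.01171; check Q = 21.35
Then change container volume by factor 1.5 (V_new/V_old).
Step 2:
                  E         X         D
  init      0.04672  0.001208     2.702
  Δ        0.001042 -3.4750e-04 -3.4750e-04
  eq        0.04776 8.6074e-04     2.702
  solve Keq expr → x = -3.4750e-04; check Q = 21.35

Direction: reverse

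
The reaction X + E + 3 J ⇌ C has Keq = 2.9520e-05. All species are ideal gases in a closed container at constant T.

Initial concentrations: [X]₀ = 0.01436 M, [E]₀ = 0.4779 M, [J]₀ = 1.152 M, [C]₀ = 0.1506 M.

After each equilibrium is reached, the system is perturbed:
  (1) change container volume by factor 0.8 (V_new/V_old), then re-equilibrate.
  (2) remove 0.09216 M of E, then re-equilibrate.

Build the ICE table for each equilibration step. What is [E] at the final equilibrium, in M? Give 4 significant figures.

[E]_eq = 0.6934 M

Q₀ = 14.35 vs Keq = 2.9520e-05 ⇒ Q>K, reverse
Step 1:
                   X          E          J          C
  init       0.01436     0.4779      1.152     0.1506
  Δ           0.1506     0.1506     0.4518    -0.1506
  eq          0.1649     0.6285      1.604 1.2623e-05
  solve Keq expr → x = -0.1506; check Q = 2.9520e-05
Then change container volume by factor 0.8 (V_new/V_old).
Step 2:
                   X          E          J          C
  init        0.2062     0.7856      2.005 1.5779e-05
  Δ       -2.2735e-05 -2.2735e-05 -6.8205e-05 2.2735e-05
  eq          0.2062     0.7856      2.005 3.8514e-05
  solve Keq expr → x = 2.2735e-05; check Q = 2.9520e-05
Then remove 0.09216 M of E.
Step 3:
                   X          E          J          C
  init        0.2062     0.6934      2.005 3.8514e-05
  Δ       4.5166e-06 4.5166e-06 1.3550e-05 -4.5166e-06
  eq          0.2062     0.6934      2.005 3.3998e-05
  solve Keq expr → x = -4.5166e-06; check Q = 2.9520e-05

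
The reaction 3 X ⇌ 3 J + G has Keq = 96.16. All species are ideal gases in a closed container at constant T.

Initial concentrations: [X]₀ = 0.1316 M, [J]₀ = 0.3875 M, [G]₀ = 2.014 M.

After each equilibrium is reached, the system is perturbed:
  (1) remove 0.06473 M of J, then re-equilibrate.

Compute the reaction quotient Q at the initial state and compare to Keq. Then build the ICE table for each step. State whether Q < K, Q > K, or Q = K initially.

Q₀ = 51.42 vs Keq = 96.16 ⇒ Q<K, forward
Step 1:
                    X           J           G
  I            0.1316      0.3875       2.014
  C          -0.01934     0.01934    0.006446
  E            0.1123      0.4068        2.02
  solve Keq expr → x = 0.006446; check Q = 96.16
Then remove 0.06473 M of J.
Step 2:
                    X           J           G
  I            0.1123      0.3421        2.02
  C          -0.01394     0.01394    0.004647
  E           0.09832       0.356       2.025
  solve Keq expr → x = 0.004647; check Q = 96.16

Q₀ = 51.42; Q < K (proceeds forward)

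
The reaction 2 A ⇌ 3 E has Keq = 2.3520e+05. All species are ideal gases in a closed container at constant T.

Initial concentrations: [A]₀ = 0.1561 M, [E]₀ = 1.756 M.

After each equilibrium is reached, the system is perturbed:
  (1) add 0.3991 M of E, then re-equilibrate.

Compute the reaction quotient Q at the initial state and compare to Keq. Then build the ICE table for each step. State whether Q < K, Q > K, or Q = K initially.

Q₀ = 222.2; Q < K (proceeds forward)

Q₀ = 222.2 vs Keq = 2.3520e+05 ⇒ Q<K, forward
Step 1:
                    A           E
  Initial      0.1561       1.756
  Change      -0.1503      0.2255
  Equil      0.005751       1.982
  solve Keq expr → x = 0.07517; check Q = 2.3520e+05
Then add 0.3991 M of E.
Step 2:
                    A           E
  Initial    0.005751       2.381
  Change     0.001809   -0.002714
  Equil      0.007561       2.378
  solve Keq expr → x = -9.0471e-04; check Q = 2.3520e+05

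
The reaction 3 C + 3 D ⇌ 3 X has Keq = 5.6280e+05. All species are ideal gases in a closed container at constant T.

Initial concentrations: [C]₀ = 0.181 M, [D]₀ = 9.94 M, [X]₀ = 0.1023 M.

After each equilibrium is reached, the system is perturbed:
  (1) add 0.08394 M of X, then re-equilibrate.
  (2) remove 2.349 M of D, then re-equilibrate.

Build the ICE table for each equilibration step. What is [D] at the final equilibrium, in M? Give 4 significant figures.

[D]_eq = 7.411 M

Q₀ = 1.8384e-04 vs Keq = 5.6280e+05 ⇒ Q<K, forward
Step 1:
                    C           D           X
  I             0.181        9.94      0.1023
  C           -0.1806     -0.1806      0.1806
  E        3.5116e-04       9.759      0.2829
  solve Keq expr → x = 0.06022; check Q = 5.6280e+05
Then add 0.08394 M of X.
Step 2:
                    C           D           X
  I        3.5116e-04       9.759      0.3669
  C        1.0404e-04  1.0404e-04 -1.0404e-04
  E        4.5520e-04       9.759      0.3668
  solve Keq expr → x = -3.4680e-05; check Q = 5.6280e+05
Then remove 2.349 M of D.
Step 3:
                    C           D           X
  I        4.5520e-04        7.41      0.3668
  C        1.4404e-04  1.4404e-04 -1.4404e-04
  E        5.9924e-04       7.411      0.3666
  solve Keq expr → x = -4.8015e-05; check Q = 5.6280e+05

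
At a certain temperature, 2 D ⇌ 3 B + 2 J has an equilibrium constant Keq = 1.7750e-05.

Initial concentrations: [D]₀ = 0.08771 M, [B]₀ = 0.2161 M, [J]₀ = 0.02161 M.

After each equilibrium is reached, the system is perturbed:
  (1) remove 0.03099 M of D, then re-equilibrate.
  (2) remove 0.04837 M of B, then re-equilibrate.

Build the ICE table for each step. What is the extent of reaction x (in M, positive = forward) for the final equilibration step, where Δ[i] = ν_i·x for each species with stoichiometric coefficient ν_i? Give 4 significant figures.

x = 9.0587e-04 M

Q₀ = 6.1260e-04 vs Keq = 1.7750e-05 ⇒ Q>K, reverse
Step 1:
                    D           B           J
  Initial     0.08771      0.2161     0.02161
  Change      0.01638    -0.02457    -0.01638
  Equil        0.1041      0.1915    0.005232
  solve Keq expr → x = -0.008189; check Q = 1.7750e-05
Then remove 0.03099 M of D.
Step 2:
                    D           B           J
  Initial      0.0731      0.1915    0.005232
  Change     0.001423   -0.002134   -0.001423
  Equil       0.07452      0.1894    0.003809
  solve Keq expr → x = -7.1131e-04; check Q = 1.7750e-05
Then remove 0.04837 M of B.
Step 3:
                    D           B           J
  Initial     0.07452       0.141    0.003809
  Change    -0.001812    0.002718    0.001812
  Equil       0.07271      0.1437    0.005621
  solve Keq expr → x = 9.0587e-04; check Q = 1.7750e-05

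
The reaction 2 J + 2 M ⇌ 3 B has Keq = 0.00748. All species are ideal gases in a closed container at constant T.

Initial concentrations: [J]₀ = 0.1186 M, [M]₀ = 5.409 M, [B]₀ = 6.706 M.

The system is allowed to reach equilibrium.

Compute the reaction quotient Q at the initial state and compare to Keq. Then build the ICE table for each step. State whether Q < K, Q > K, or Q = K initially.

Q₀ = 732.8; Q > K (proceeds reverse)

Q₀ = 732.8 vs Keq = 0.00748 ⇒ Q>K, reverse
Step 1:
                    J           M           B
  I            0.1186       5.409       6.706
  C             3.239       3.239      -4.858
  E             3.358       8.648       1.848
  solve Keq expr → x = -1.619; check Q = 0.00748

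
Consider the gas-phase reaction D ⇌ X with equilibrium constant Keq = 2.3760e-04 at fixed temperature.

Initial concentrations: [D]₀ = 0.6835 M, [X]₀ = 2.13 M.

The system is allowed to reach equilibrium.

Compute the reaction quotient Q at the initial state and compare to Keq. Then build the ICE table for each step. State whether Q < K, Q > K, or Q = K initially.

Q₀ = 3.116; Q > K (proceeds reverse)

Q₀ = 3.116 vs Keq = 2.3760e-04 ⇒ Q>K, reverse
Step 1:
                  D         X
  init       0.6835      2.13
  Δ           2.129    -2.129
  eq          2.813 6.6833e-04
  solve Keq expr → x = -2.129; check Q = 2.3760e-04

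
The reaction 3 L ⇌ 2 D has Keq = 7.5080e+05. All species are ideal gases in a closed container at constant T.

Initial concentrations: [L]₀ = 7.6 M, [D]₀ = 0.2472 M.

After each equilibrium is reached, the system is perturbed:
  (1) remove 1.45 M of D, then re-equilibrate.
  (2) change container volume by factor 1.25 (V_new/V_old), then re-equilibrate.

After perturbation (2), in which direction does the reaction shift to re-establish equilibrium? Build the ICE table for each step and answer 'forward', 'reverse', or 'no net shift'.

Direction: reverse

Q₀ = 1.3921e-04 vs Keq = 7.5080e+05 ⇒ Q<K, forward
Step 1:
                  L         D
  I             7.6    0.2472
  C          -7.567     5.044
  E         0.03341     5.292
  solve Keq expr → x = 2.522; check Q = 7.5080e+05
Then remove 1.45 M of D.
Step 2:
                  L         D
  I         0.03341     3.842
  C       -0.006403  0.004269
  E         0.02701     3.846
  solve Keq expr → x = 0.002134; check Q = 7.5080e+05
Then change container volume by factor 1.25 (V_new/V_old).
Step 3:
                  L         D
  I         0.02161     3.077
  C        0.001663 -0.001109
  E         0.02327     3.076
  solve Keq expr → x = -5.5426e-04; check Q = 7.5080e+05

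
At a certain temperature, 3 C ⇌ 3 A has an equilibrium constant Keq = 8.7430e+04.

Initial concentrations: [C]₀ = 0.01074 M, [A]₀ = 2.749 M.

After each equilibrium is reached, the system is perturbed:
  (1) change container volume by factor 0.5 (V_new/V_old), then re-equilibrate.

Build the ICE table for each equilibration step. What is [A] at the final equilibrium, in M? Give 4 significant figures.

[A]_eq = 5.398 M

Q₀ = 1.6769e+07 vs Keq = 8.7430e+04 ⇒ Q>K, reverse
Step 1:
                    C           A
  Initial     0.01074       2.749
  Change      0.05007    -0.05007
  Equil       0.06081       2.699
  solve Keq expr → x = -0.01669; check Q = 8.7430e+04
Then change container volume by factor 0.5 (V_new/V_old).
Step 2:
                    C           A
  Initial      0.1216       5.398
  Change            0           0
  Equil        0.1216       5.398
  solve Keq expr → x = 0; check Q = 8.7430e+04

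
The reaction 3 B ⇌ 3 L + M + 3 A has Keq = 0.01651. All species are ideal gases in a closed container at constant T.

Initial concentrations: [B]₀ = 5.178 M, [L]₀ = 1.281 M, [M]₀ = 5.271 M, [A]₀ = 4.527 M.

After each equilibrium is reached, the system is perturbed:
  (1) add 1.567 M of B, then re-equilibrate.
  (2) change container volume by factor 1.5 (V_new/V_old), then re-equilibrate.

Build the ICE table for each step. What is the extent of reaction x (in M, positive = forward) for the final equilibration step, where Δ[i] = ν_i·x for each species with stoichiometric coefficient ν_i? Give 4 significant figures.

x = 0.04188 M

Q₀ = 7.404 vs Keq = 0.01651 ⇒ Q>K, reverse
Step 1:
                  B         L         M         A
  Initial     5.178     1.281     5.271     4.527
  Change      1.017    -1.017    -0.339    -1.017
  Equil       6.195     0.264     4.932      3.51
  solve Keq expr → x = -0.339; check Q = 0.01651
Then add 1.567 M of B.
Step 2:
                  B         L         M         A
  Initial     7.762     0.264     4.932      3.51
  Change   -0.05849   0.05849    0.0195   0.05849
  Equil       7.703    0.3225     4.952     3.569
  solve Keq expr → x = 0.0195; check Q = 0.01651
Then change container volume by factor 1.5 (V_new/V_old).
Step 3:
                  B         L         M         A
  Initial     5.136     0.215     3.301     2.379
  Change    -0.1256    0.1256   0.04188    0.1256
  Equil        5.01    0.3406     3.343     2.505
  solve Keq expr → x = 0.04188; check Q = 0.01651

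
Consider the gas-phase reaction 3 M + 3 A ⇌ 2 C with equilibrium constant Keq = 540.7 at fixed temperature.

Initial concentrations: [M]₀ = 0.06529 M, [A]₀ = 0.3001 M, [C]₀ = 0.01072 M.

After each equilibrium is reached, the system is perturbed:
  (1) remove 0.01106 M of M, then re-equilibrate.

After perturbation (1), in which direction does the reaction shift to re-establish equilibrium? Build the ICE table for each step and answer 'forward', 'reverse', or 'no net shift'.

Q₀ = 15.28 vs Keq = 540.7 ⇒ Q<K, forward
Step 1:
                    M           A           C
  Initial     0.06529      0.3001     0.01072
  Change     -0.02486    -0.02486     0.01657
  Equil       0.04043      0.2752     0.02729
  solve Keq expr → x = 0.008287; check Q = 540.7
Then remove 0.01106 M of M.
Step 2:
                    M           A           C
  Initial     0.02937      0.2752     0.02729
  Change     0.006128    0.006128   -0.004085
  Equil        0.0355      0.2814     0.02321
  solve Keq expr → x = -0.002043; check Q = 540.7

Direction: reverse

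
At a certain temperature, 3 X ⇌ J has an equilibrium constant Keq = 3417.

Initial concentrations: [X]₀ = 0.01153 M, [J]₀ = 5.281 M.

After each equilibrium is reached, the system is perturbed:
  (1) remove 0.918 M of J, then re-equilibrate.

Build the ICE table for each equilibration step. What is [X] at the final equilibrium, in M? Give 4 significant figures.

Q₀ = 3.4453e+06 vs Keq = 3417 ⇒ Q>K, reverse
Step 1:
                  X         J
  init      0.01153     5.281
  Δ          0.1038  -0.03461
  eq         0.1154     5.246
  solve Keq expr → x = -0.03461; check Q = 3417
Then remove 0.918 M of J.
Step 2:
                  X         J
  init       0.1154     4.328
  Δ       -0.007145  0.002382
  eq         0.1082     4.331
  solve Keq expr → x = 0.002382; check Q = 3417

[X]_eq = 0.1082 M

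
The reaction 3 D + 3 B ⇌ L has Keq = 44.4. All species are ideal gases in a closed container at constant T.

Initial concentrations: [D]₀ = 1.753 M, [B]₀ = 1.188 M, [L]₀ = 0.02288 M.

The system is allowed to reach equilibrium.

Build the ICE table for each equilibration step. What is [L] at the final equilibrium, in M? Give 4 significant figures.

[L]_eq = 0.3378 M

Q₀ = 0.002533 vs Keq = 44.4 ⇒ Q<K, forward
Step 1:
                   D          B          L
  Initial      1.753      1.188    0.02288
  Change     -0.9447    -0.9447     0.3149
  Equil       0.8083     0.2433     0.3378
  solve Keq expr → x = 0.3149; check Q = 44.4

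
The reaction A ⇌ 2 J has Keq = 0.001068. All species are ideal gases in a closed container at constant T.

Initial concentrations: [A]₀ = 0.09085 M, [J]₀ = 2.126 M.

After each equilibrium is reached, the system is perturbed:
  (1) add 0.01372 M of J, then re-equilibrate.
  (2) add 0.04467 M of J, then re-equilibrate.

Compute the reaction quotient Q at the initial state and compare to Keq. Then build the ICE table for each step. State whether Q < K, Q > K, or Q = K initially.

Q₀ = 49.75; Q > K (proceeds reverse)

Q₀ = 49.75 vs Keq = 0.001068 ⇒ Q>K, reverse
Step 1:
                  A         J
  Initial   0.09085     2.126
  Change      1.046    -2.091
  Equil       1.136   0.03484
  solve Keq expr → x = -1.046; check Q = 0.001068
Then add 0.01372 M of J.
Step 2:
                  A         J
  Initial     1.136   0.04856
  Change   0.006808  -0.01362
  Equil       1.143   0.03494
  solve Keq expr → x = -0.006808; check Q = 0.001068
Then add 0.04467 M of J.
Step 3:
                  A         J
  Initial     1.143   0.07961
  Change    0.02217  -0.04433
  Equil       1.165   0.03528
  solve Keq expr → x = -0.02217; check Q = 0.001068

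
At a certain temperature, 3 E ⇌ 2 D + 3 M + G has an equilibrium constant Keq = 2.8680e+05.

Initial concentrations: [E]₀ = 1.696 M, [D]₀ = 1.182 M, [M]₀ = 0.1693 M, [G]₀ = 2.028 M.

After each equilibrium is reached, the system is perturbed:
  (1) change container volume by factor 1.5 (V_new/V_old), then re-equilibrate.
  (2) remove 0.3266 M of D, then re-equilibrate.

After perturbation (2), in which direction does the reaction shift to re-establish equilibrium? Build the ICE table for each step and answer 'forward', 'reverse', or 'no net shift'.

Q₀ = 0.002818 vs Keq = 2.8680e+05 ⇒ Q<K, forward
Step 1:
                    E           D           M           G
  I             1.696       1.182      0.1693       2.028
  C            -1.631       1.088       1.631      0.5438
  E           0.06461        2.27       1.801       2.572
  solve Keq expr → x = 0.5438; check Q = 2.8680e+05
Then change container volume by factor 1.5 (V_new/V_old).
Step 2:
                    E           D           M           G
  I           0.04307       1.513         1.2       1.715
  C          -0.01388    0.009254     0.01388    0.004627
  E           0.02919       1.522       1.214       1.719
  solve Keq expr → x = 0.004627; check Q = 2.8680e+05
Then remove 0.3266 M of D.
Step 3:
                    E           D           M           G
  I           0.02919       1.196       1.214       1.719
  C         -0.004209    0.002806    0.004209    0.001403
  E           0.02498       1.199       1.219       1.721
  solve Keq expr → x = 0.001403; check Q = 2.8680e+05

Direction: forward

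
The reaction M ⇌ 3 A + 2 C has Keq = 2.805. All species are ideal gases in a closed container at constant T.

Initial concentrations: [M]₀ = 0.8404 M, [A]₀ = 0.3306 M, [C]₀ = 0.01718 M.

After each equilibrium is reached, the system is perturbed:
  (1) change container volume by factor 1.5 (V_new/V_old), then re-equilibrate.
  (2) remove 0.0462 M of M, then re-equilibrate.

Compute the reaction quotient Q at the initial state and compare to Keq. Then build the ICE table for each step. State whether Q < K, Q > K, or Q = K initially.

Q₀ = 1.2690e-05; Q < K (proceeds forward)

Q₀ = 1.2690e-05 vs Keq = 2.805 ⇒ Q<K, forward
Step 1:
                   M          A          C
  I           0.8404     0.3306    0.01718
  C          -0.3511      1.053     0.7023
  E           0.4893      1.384     0.7195
  solve Keq expr → x = 0.3511; check Q = 2.805
Then change container volume by factor 1.5 (V_new/V_old).
Step 2:
                   M          A          C
  I           0.3262     0.9227     0.4796
  C         -0.08395     0.2518     0.1679
  E           0.2422      1.175     0.6475
  solve Keq expr → x = 0.08395; check Q = 2.805
Then remove 0.0462 M of M.
Step 3:
                   M          A          C
  I            0.196      1.175     0.6475
  C          0.01113   -0.03338   -0.02225
  E           0.2071      1.141     0.6253
  solve Keq expr → x = -0.01113; check Q = 2.805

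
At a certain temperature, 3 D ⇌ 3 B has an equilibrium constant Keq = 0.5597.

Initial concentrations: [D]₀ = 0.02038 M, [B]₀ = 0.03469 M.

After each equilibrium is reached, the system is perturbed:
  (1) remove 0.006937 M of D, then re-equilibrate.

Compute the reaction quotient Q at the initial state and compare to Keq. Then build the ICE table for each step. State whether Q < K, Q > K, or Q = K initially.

Q₀ = 4.932; Q > K (proceeds reverse)

Q₀ = 4.932 vs Keq = 0.5597 ⇒ Q>K, reverse
Step 1:
                    D           B
  init        0.02038     0.03469
  Δ           0.00981    -0.00981
  eq          0.03019     0.02488
  solve Keq expr → x = -0.00327; check Q = 0.5597
Then remove 0.006937 M of D.
Step 2:
                    D           B
  init        0.02325     0.02488
  Δ          0.003134   -0.003134
  eq          0.02639     0.02175
  solve Keq expr → x = -0.001045; check Q = 0.5597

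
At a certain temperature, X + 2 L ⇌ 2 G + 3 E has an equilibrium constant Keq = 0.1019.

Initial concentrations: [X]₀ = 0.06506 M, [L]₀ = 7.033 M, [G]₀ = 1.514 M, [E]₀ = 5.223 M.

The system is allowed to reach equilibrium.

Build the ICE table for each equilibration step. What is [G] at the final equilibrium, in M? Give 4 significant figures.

[G]_eq = 0.3316 M

Q₀ = 101.5 vs Keq = 0.1019 ⇒ Q>K, reverse
Step 1:
                  X         L         G         E
  Initial   0.06506     7.033     1.514     5.223
  Change     0.5912     1.182    -1.182    -1.774
  Equil      0.6563     8.215    0.3316     3.449
  solve Keq expr → x = -0.5912; check Q = 0.1019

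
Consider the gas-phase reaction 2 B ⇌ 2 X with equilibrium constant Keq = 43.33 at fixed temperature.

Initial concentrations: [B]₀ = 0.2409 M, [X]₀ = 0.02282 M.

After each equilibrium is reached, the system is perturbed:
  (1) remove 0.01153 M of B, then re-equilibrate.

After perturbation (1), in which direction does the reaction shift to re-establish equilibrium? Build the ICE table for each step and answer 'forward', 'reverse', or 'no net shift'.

Direction: reverse

Q₀ = 0.008973 vs Keq = 43.33 ⇒ Q<K, forward
Step 1:
                  B         X
  I          0.2409   0.02282
  C         -0.2061    0.2061
  E         0.03478    0.2289
  solve Keq expr → x = 0.1031; check Q = 43.33
Then remove 0.01153 M of B.
Step 2:
                  B         X
  I         0.02325    0.2289
  C         0.01001  -0.01001
  E         0.03326    0.2189
  solve Keq expr → x = -0.005005; check Q = 43.33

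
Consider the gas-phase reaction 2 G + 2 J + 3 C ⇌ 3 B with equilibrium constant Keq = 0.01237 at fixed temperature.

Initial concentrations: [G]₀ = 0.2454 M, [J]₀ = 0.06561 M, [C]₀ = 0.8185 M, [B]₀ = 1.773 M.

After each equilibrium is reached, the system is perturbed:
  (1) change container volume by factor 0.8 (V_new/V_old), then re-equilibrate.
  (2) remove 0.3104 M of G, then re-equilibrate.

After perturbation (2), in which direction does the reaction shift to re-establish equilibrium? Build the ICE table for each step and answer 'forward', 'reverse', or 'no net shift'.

Direction: reverse

Q₀ = 3.9209e+04 vs Keq = 0.01237 ⇒ Q>K, reverse
Step 1:
                   G          J          C          B
  I           0.2454    0.06561     0.8185      1.773
  C           0.8552     0.8552      1.283     -1.283
  E            1.101     0.9208      2.101     0.4903
  solve Keq expr → x = -0.4276; check Q = 0.01237
Then change container volume by factor 0.8 (V_new/V_old).
Step 2:
                   G          J          C          B
  I            1.376      1.151      2.627     0.6128
  C         -0.07577   -0.07577    -0.1137     0.1137
  E              1.3      1.075      2.513     0.7265
  solve Keq expr → x = 0.03788; check Q = 0.01237
Then remove 0.3104 M of G.
Step 3:
                   G          J          C          B
  I           0.9895      1.075      2.513     0.7265
  C          0.04522    0.04522    0.06782   -0.06782
  E            1.035       1.12      2.581     0.6587
  solve Keq expr → x = -0.02261; check Q = 0.01237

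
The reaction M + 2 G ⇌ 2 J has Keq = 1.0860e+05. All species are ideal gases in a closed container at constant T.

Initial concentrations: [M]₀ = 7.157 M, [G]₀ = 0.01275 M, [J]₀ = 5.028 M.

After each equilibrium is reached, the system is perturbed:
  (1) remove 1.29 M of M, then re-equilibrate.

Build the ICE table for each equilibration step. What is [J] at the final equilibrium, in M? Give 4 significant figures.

Q₀ = 2.1729e+04 vs Keq = 1.0860e+05 ⇒ Q<K, forward
Step 1:
                   M          G          J
  init         7.157    0.01275      5.028
  Δ        -0.003519  -0.007037   0.007037
  eq           7.153   0.005713      5.035
  solve Keq expr → x = 0.003519; check Q = 1.0860e+05
Then remove 1.29 M of M.
Step 2:
                   M          G          J
  init         5.863   0.005713      5.035
  Δ       2.9814e-04 5.9627e-04 -5.9627e-04
  eq           5.864   0.006309      5.034
  solve Keq expr → x = -2.9814e-04; check Q = 1.0860e+05

[J]_eq = 5.034 M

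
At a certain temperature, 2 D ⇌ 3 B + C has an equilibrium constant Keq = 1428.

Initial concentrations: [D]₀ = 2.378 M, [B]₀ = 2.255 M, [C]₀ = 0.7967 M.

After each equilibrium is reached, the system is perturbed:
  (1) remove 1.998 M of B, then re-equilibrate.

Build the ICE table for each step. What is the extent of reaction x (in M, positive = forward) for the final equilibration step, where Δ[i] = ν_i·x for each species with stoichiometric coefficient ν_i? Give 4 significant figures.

Q₀ = 1.616 vs Keq = 1428 ⇒ Q<K, forward
Step 1:
                    D           B           C
  I             2.378       2.255      0.7967
  C             -1.96        2.94      0.9801
  E            0.4177       5.195       1.777
  solve Keq expr → x = 0.9801; check Q = 1428
Then remove 1.998 M of B.
Step 2:
                    D           B           C
  I            0.4177       3.197       1.777
  C           -0.1836      0.2754     0.09181
  E            0.2341       3.473       1.869
  solve Keq expr → x = 0.09181; check Q = 1428

x = 0.09181 M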